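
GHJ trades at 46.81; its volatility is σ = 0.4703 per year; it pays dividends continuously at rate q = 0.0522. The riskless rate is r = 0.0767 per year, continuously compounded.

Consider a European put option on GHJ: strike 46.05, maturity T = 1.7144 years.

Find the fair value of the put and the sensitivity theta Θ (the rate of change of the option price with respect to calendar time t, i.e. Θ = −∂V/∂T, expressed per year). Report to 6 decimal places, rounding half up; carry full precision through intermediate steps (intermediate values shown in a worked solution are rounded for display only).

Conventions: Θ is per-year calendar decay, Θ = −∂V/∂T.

σ√T = 0.4703·√1.7144 = 0.615788
d₁ = (ln(S/K) + (r−q+σ²/2)T) / (σ√T) = (ln(46.81/46.05) + (0.0767−0.0522+0.4703²/2)·1.7144) / 0.615788 = (0.016369 + 0.231600) / 0.615788 = 0.402686
d₂ = d₁ − σ√T = 0.402686 − 0.615788 = -0.213102
e^{−rT} = 0.876784
e^{−qT} = 0.914396
N(−d₁) = 0.343590,  N(−d₂) = 0.584376
Put price V = K·e^{−rT}·N(−d₂) − S·e^{−qT}·N(−d₁) = 23.594719 − 14.706620 = 8.888098
φ(d₁) = (1/√(2π))·e^{−d₁²/2} = 0.367873
Θ = −S·e^{−qT}·φ(d₁)·σ/(2√T) − q·S·e^{−qT}·N(−d₁) + r·K·e^{−rT}·N(−d₂) = −2.827874 − 0.767686 + 1.809715 = -1.785845

price = 8.888098
Θ = -1.785845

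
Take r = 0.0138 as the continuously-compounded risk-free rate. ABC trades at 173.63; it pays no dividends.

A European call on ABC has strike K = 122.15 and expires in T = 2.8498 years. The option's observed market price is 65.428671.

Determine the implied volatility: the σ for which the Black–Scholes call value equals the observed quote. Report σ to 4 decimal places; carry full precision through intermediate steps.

At σ = 0.3040 the Black–Scholes value reproduces the quote:
σ√T = 0.304·√2.8498 = 0.513193
d₁ = (ln(S/K) + (r+σ²/2)T) / (σ√T) = (ln(173.63/122.15) + (0.0138+0.304²/2)·2.8498) / 0.513193 = (0.351677 + 0.171011) / 0.513193 = 1.018501
d₂ = d₁ − σ√T = 1.018501 − 0.513193 = 0.505308
e^{−rT} = 0.961436
N(d₁) = 0.845780,  N(d₂) = 0.693329
V = S·N(d₁) − K·e^{−rT}·N(d₂) = 146.852784 − 81.424113 = 65.428671 (the observed quote) — the price is monotone increasing in volatility, hence this σ is the only solution

sigma = 0.3040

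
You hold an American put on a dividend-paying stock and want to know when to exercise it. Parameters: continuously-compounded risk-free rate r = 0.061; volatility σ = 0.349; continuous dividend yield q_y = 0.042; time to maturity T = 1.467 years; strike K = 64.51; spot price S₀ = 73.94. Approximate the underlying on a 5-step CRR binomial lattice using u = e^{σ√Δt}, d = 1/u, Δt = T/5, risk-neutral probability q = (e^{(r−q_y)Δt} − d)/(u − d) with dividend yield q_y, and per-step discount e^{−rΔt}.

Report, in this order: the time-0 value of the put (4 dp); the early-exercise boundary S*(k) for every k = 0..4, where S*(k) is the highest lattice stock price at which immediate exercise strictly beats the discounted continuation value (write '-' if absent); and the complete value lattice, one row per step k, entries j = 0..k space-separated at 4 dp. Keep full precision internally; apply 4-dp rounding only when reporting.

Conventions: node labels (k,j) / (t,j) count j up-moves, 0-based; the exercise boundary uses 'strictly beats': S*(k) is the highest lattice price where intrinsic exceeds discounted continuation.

price = 6.5568
boundary = - - - 41.9355 50.6618
tree:
6.5568
10.2256 2.6324
15.4970 4.6181 0.4729
22.5745 8.0364 0.9042 0.0000
29.7978 13.8482 1.7289 0.0000 0.0000
35.7769 22.5745 3.3060 0.0000 0.0000 0.0000

Δt=0.29340, u=1.20809, d=0.82775, q=0.46758, disc=e^(-rΔt)=0.98226
k=5 terminal: V=max(K-S,0) → 35.7769 22.5745 3.3060 0.0000 0.0000 0.0000
k=4: j=0 S=34.7122 intr=29.7978 cont=29.0786 V=29.7978[EX]; j=1 S=50.6618 intr=13.8482 cont=13.3244 V=13.8482[EX]; j=2 S=73.9400 intr=0.0000 cont=1.7289 V=1.7289[hold]; j=3 S=107.9141 intr=0.0000 cont=0.0000 V=0.0000[hold]; j=4 S=157.4987 intr=0.0000 cont=0.0000 V=0.0000[hold]  S*(4)=50.6618
k=3: j=0 S=41.9355 intr=22.5745 cont=21.9438 V=22.5745[EX]; j=1 S=61.2040 intr=3.3060 cont=8.0364 V=8.0364[hold]; j=2 S=89.3262 intr=0.0000 cont=0.9042 V=0.9042[hold]; j=3 S=130.3700 intr=0.0000 cont=0.0000 V=0.0000[hold]  S*(3)=41.9355
k=2: j=0 S=50.6618 intr=13.8482 cont=15.4970 V=15.4970[hold]; j=1 S=73.9400 intr=0.0000 cont=4.6181 V=4.6181[hold]; j=2 S=107.9141 intr=0.0000 cont=0.4729 V=0.4729[hold]  S*(2)=-
k=1: j=0 S=61.2040 intr=3.3060 cont=10.2256 V=10.2256[hold]; j=1 S=89.3262 intr=0.0000 cont=2.6324 V=2.6324[hold]  S*(1)=-
k=0: j=0 S=73.9400 intr=0.0000 cont=6.5568 V=6.5568[hold]  S*(0)=-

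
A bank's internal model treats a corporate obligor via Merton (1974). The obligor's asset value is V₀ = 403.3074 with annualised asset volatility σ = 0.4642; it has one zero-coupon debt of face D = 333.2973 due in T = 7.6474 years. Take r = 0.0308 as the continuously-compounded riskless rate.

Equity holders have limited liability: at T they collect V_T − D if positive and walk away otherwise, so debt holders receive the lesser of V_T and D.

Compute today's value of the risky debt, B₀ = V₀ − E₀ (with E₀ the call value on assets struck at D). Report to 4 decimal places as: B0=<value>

B0=166.2089

Apply the equity-as-call identities (strike 333.2973, horizon 7.6474 years):
d₁ = [ln(V₀/D) + (r + σ²/2)T] / (σ√T)
   = [ln(403.3074/333.2973) + (0.0308 + 0.5·0.4642²)·7.6474] / (0.4642·√7.6474)
   = [0.190664 + 1.059477] / 1.283696 = 0.973861
d₂ = d₁ − σ√T = 0.973861 − 1.283696 = -0.309834
N(d₁) = 0.834937,  N(d₂) = 0.378343,  e^(−rT) = 0.790144
E₀ = V₀·N(d₁) − D·e^(−rT)·N(d₂)
   = 403.3074·0.834937 − 333.2973·0.790144·0.378343 = 237.098531
B₀ = V₀ − E₀ = 403.3074 − 237.098531 = 166.208869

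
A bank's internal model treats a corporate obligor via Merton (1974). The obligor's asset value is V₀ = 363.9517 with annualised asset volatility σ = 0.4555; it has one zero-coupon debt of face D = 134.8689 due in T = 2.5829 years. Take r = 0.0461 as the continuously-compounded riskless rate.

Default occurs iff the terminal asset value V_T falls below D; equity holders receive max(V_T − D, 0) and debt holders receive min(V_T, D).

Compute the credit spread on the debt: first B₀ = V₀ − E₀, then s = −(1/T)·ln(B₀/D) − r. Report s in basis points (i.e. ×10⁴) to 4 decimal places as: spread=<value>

Equity is a call on the firm's assets struck at D = 134.8689:
d₁ = [ln(V₀/D) + (r + σ²/2)T] / (σ√T)
   = [ln(363.9517/134.8689) + (0.0461 + 0.5·0.4555²)·2.5829] / (0.4555·√2.5829)
   = [0.992718 + 0.387022] / 0.732052 = 1.884756
d₂ = d₁ − σ√T = 1.884756 − 0.732052 = 1.152703
N(d₁) = 0.970269,  N(d₂) = 0.875484,  e^(−rT) = 0.887744
E₀ = V₀·N(d₁) − D·e^(−rT)·N(d₂)
   = 363.9517·0.970269 − 134.8689·0.887744·0.875484 = 248.310021
B₀ = V₀ − E₀ = 363.9517 − 248.310021 = 115.641679
spread = −(1/T)·ln(B₀/D) − r = −(1/2.5829)·ln(115.641679/134.8689) − 0.0461 = 0.01344809
in basis points: 0.01344809 × 10⁴ = 134.4809 bp

spread=134.4809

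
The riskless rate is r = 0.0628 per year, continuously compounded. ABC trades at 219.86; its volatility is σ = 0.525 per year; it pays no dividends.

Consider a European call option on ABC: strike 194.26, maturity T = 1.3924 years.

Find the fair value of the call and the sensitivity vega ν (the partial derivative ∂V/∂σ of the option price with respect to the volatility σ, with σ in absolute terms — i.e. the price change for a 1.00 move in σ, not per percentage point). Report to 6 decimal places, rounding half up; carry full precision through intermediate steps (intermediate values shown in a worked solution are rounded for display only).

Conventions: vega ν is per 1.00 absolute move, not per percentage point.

σ√T = 0.525·√1.3924 = 0.619500
d₁ = (ln(S/K) + (r+σ²/2)T) / (σ√T) = (ln(219.86/194.26) + (0.0628+0.525²/2)·1.3924) / 0.619500 = (0.123794 + 0.279333) / 0.619500 = 0.650729
d₂ = d₁ − σ√T = 0.650729 − 0.619500 = 0.031229
e^{−rT} = 0.916271
N(d₁) = 0.742389,  N(d₂) = 0.512456
Call price V = S·N(d₁) − K·e^{−rT}·N(d₂) = 163.221678 − 91.214608 = 72.007070
φ(d₁) = (1/√(2π))·e^{−d₁²/2} = 0.322819
ν = S·φ(d₁)·√T = 83.750575

price = 72.007070
ν = 83.750575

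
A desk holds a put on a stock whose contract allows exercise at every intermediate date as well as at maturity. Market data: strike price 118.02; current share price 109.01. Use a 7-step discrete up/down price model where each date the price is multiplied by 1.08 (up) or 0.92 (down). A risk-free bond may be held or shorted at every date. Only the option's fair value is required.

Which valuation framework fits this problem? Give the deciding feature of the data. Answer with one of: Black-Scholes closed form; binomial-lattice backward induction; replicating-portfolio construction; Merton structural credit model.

Key observation: early exercise of the strike-118.02 put must be checked at each of the 7 dates (spot 109.01), which forces a node-by-node comparison of intrinsic and continuation value backward from expiry.

framework: binomial-lattice backward induction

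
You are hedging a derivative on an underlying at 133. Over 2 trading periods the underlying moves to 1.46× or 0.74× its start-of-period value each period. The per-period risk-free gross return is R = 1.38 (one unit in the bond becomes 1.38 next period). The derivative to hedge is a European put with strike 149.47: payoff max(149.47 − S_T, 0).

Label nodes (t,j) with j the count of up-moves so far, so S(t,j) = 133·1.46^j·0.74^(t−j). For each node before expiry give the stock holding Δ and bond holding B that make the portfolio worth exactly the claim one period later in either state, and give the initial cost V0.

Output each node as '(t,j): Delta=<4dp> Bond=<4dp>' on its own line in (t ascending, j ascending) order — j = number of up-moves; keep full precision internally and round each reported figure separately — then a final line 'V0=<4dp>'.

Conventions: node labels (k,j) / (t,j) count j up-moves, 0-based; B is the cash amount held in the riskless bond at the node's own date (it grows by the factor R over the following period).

(0,0): Delta=-0.0984 Bond=14.1883
(1,0): Delta=-1.0000 Bond=108.3116
(1,1): Delta=-0.0413 Bond=8.4885
V0=1.0960

Risk-neutral probability p* = (R−d)/(u−d) = (1.38−0.74)/(1.46−0.74) = 0.8889.
Terminal payoffs: V(2,0)=76.6392, V(2,1)=5.7768, V(2,2)=0.0000
Node (1,0) S=98.4200: V=(p*·5.7768+(1−p*)·76.6392)/1.38=9.8916; Δ=(5.7768−76.6392)/(143.6932−72.8308)=-1.0000; B=V−Δ·S=108.3116
Node (1,1) S=194.1800: V=(p*·0.0000+(1−p*)·5.7768)/1.38=0.4651; Δ=(0.0000−5.7768)/(283.5028−143.6932)=-0.0413; B=V−Δ·S=8.4885
Node (0,0) S=133.0000: V=(p*·0.4651+(1−p*)·9.8916)/1.38=1.0960; Δ=(0.4651−9.8916)/(194.1800−98.4200)=-0.0984; B=V−Δ·S=14.1883
Check: Δ(0,0)·S0 + B(0,0) = 1.0960 = V0.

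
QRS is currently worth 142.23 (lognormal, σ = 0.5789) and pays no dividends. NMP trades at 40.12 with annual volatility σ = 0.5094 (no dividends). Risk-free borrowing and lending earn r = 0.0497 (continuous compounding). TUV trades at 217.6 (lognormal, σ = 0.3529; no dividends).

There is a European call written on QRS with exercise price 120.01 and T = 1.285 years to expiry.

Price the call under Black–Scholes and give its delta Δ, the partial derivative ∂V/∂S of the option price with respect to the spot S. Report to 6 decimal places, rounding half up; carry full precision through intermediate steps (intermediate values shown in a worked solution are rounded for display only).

σ√T = 0.5789·√1.285 = 0.656229
d₁ = (ln(S/K) + (r+σ²/2)T) / (σ√T) = (ln(142.23/120.01) + (0.0497+0.5789²/2)·1.285) / 0.656229 = (0.169870 + 0.279182) / 0.656229 = 0.684293
d₂ = d₁ − σ√T = 0.684293 − 0.656229 = 0.028065
e^{−rT} = 0.938132
N(d₁) = 0.753105,  N(d₂) = 0.511195
Call price V = S·N(d₁) − K·e^{−rT}·N(d₂) = 107.114129 − 57.552984 = 49.561145
Δ = N(d₁) = 0.753105

price = 49.561145
Δ = 0.753105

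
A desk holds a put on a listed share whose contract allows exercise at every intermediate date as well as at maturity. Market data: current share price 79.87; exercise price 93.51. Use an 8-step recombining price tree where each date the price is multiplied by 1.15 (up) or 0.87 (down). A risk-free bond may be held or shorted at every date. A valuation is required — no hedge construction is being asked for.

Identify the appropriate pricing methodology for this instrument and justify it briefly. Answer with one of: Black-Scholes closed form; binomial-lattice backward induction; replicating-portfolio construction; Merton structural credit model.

framework: binomial-lattice backward induction

Key observation: the exercise right at every one of the 8 steps is what matters: each node needs max(93.51 − S, continuation), which only the stepwise tree valuation starting from spot 79.87 delivers.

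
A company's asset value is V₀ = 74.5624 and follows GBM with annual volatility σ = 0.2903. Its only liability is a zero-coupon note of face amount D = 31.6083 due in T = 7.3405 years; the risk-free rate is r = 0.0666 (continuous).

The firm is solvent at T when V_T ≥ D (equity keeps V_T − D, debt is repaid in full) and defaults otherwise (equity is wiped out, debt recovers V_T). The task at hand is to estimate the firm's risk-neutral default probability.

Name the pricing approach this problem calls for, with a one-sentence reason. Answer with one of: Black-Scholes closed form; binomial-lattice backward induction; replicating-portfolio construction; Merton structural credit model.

framework: Merton structural credit model

Key observation: a levered firm with one bullet debt due at 7.3405 years is the canonical structural-credit setup: equity is a call on the firm's assets struck at the face value.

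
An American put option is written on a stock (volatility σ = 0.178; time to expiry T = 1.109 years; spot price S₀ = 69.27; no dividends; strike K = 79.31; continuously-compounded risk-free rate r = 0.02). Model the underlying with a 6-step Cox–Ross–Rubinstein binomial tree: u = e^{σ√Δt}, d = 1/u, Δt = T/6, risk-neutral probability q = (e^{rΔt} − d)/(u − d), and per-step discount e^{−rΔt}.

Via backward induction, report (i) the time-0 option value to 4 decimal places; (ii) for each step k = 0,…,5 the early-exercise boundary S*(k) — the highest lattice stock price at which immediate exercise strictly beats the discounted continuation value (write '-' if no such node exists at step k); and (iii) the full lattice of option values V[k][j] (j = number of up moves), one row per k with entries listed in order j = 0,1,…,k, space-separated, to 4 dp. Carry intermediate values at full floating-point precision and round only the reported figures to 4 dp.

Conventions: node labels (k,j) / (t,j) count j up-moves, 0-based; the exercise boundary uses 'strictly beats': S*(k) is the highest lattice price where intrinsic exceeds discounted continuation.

params: Δt=0.18483 u=1.07953 d=0.92633 q=0.50505 e^(-rΔt)=0.99631
t_6 payoffs: 35.5441 28.3058 19.8705 10.0400 0.0000 0.0000 0.0000
t_5: node(5,0) S=47.2466 payoff=32.0634 vs cont=31.7707 → 32.0634 [stop]  node(5,1) S=55.0605 payoff=24.2495 vs cont=23.9568 → 24.2495 [stop]  node(5,2) S=64.1668 payoff=15.1432 vs cont=14.8506 → 15.1432 [stop]  node(5,3) S=74.7791 payoff=4.5309 vs cont=4.9509 → 4.9509 [wait]  node(5,4) S=87.1465 payoff=0.0000 vs cont=0.0000 → 0.0000 [wait]  node(5,5) S=101.5593 payoff=0.0000 vs cont=0.0000 → 0.0000 [wait]  ⇒ S*(5)=64.1668
t_4: node(4,0) S=51.0042 payoff=28.3058 vs cont=28.0132 → 28.3058 [stop]  node(4,1) S=59.4395 payoff=19.8705 vs cont=19.5778 → 19.8705 [stop]  node(4,2) S=69.2700 payoff=10.0400 vs cont=9.9587 → 10.0400 [stop]  node(4,3) S=80.7263 payoff=0.0000 vs cont=2.4414 → 2.4414 [wait]  node(4,4) S=94.0773 payoff=0.0000 vs cont=0.0000 → 0.0000 [wait]  ⇒ S*(4)=69.2700
t_3: node(3,0) S=55.0605 payoff=24.2495 vs cont=23.9568 → 24.2495 [stop]  node(3,1) S=64.1668 payoff=15.1432 vs cont=14.8506 → 15.1432 [stop]  node(3,2) S=74.7791 payoff=4.5309 vs cont=6.1794 → 6.1794 [wait]  node(3,3) S=87.1465 payoff=0.0000 vs cont=1.2039 → 1.2039 [wait]  ⇒ S*(3)=64.1668
t_2: node(2,0) S=59.4395 payoff=19.8705 vs cont=19.5778 → 19.8705 [stop]  node(2,1) S=69.2700 payoff=10.0400 vs cont=10.5769 → 10.5769 [wait]  node(2,2) S=80.7263 payoff=0.0000 vs cont=3.6530 → 3.6530 [wait]  ⇒ S*(2)=59.4395
t_1: node(1,0) S=64.1668 payoff=15.1432 vs cont=15.1207 → 15.1432 [stop]  node(1,1) S=74.7791 payoff=4.5309 vs cont=7.0538 → 7.0538 [wait]  ⇒ S*(1)=64.1668
t_0: node(0,0) S=69.2700 payoff=10.0400 vs cont=11.0169 → 11.0169 [wait]  ⇒ S*(0)=-

price = 11.0169
boundary = - 64.1668 59.4395 64.1668 69.2700 64.1668
tree:
11.0169
15.1432 7.0538
19.8705 10.5769 3.6530
24.2495 15.1432 6.1794 1.2039
28.3058 19.8705 10.0400 2.4414 0.0000
32.0634 24.2495 15.1432 4.9509 0.0000 0.0000
35.5441 28.3058 19.8705 10.0400 0.0000 0.0000 0.0000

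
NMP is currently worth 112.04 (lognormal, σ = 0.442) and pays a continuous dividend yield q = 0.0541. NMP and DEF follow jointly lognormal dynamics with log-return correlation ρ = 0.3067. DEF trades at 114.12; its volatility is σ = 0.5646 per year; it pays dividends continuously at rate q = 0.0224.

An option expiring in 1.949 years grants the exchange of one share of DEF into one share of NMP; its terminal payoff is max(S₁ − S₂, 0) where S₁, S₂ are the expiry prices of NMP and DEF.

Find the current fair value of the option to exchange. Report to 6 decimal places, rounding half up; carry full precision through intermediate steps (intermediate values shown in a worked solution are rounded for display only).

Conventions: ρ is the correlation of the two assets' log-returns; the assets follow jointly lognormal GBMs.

exchange price = 30.085938

σ_eff = √(σ₁² + σ₂² − 2ρσ₁σ₂) = √(0.442² + 0.5646² − 2·0.3067·0.442·0.5646) = 0.600884
d₁ = (ln(S₁/S₂) + (q₂ − q₁ + σ_eff²/2)T) / (σ_eff√T) = (ln(112.04/114.12) + (0.0224 − 0.0541 + 0.180531)·1.949) / 0.838873 = 0.323859
d₂ = d₁ − σ_eff√T = 0.323859 − 0.838873 = -0.515015
N(d₁) = 0.626977,  N(d₂) = 0.303271
V = S₁·e^{−q₁T}·N(d₁) − S₂·e^{−q₂T}·N(d₂) = 63.216816 − 33.130877 = 30.085938
Key observation: pricing in DEF-units makes this a unit-strike call on the ratio S₁/S₂ — the risk-free rate cancels and cannot affect the value.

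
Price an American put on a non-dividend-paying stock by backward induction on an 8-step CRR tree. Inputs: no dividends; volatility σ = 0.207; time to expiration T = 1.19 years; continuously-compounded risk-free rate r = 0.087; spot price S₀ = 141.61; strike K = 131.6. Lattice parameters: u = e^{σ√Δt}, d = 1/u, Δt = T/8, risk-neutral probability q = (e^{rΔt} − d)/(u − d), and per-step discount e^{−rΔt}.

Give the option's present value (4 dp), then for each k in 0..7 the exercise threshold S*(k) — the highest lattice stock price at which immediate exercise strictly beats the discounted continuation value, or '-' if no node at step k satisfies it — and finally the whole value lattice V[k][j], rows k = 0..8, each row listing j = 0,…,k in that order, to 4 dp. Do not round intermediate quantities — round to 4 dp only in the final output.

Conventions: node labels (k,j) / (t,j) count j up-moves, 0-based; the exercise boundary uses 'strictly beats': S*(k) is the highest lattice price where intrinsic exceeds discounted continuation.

price = 4.4451
boundary = - - - 111.4492 102.8974 111.4492 102.8974 111.4492
tree:
4.4451
7.5840 2.0973
12.5702 3.8666 0.7645
20.1508 6.9427 1.5544 0.1654
28.7026 12.0678 3.1020 0.3821 0.0000
36.5981 20.1508 6.0363 0.8829 0.0000 0.0000
43.8878 28.7026 11.3341 2.0398 0.0000 0.0000 0.0000
50.6182 36.5981 20.1508 4.7127 0.0000 0.0000 0.0000 0.0000
56.8321 43.8878 28.7026 10.8883 0.0000 0.0000 0.0000 0.0000 0.0000

Δt=0.14875  u=1.08311  d=0.92327  q=0.56154  discount=0.98714
step 8 (expiry): payoffs max(K−S,0) = 56.8321 43.8878 28.7026 10.8883 0.0000 0.0000 0.0000 0.0000 0.0000
step 7: (k=7,j=0): S=80.9818, K−S=50.6182, hold=48.9261 ⇒ V=50.6182 exercise | (k=7,j=1): S=95.0019, K−S=36.5981, hold=34.9060 ⇒ V=36.5981 exercise | (k=7,j=2): S=111.4492, K−S=20.1508, hold=18.4587 ⇒ V=20.1508 exercise | (k=7,j=3): S=130.7439, K−S=0.8561, hold=4.7127 ⇒ V=4.7127 continue | (k=7,j=4): S=153.3791, K−S=0.0000, hold=0.0000 ⇒ V=0.0000 continue | (k=7,j=5): S=179.9330, K−S=0.0000, hold=0.0000 ⇒ V=0.0000 continue | (k=7,j=6): S=211.0841, K−S=0.0000, hold=0.0000 ⇒ V=0.0000 continue | (k=7,j=7): S=247.6283, K−S=0.0000, hold=0.0000 ⇒ V=0.0000 continue  boundary S*=111.4492
step 6: (k=6,j=0): S=87.7122, K−S=43.8878, hold=42.1957 ⇒ V=43.8878 exercise | (k=6,j=1): S=102.8974, K−S=28.7026, hold=27.0105 ⇒ V=28.7026 exercise | (k=6,j=2): S=120.7117, K−S=10.8883, hold=11.3341 ⇒ V=11.3341 continue | (k=6,j=3): S=141.6100, K−S=0.0000, hold=2.0398 ⇒ V=2.0398 continue | (k=6,j=4): S=166.1264, K−S=0.0000, hold=0.0000 ⇒ V=0.0000 continue | (k=6,j=5): S=194.8872, K−S=0.0000, hold=0.0000 ⇒ V=0.0000 continue | (k=6,j=6): S=228.6272, K−S=0.0000, hold=0.0000 ⇒ V=0.0000 continue  boundary S*=102.8974
step 5: (k=5,j=0): S=95.0019, K−S=36.5981, hold=34.9060 ⇒ V=36.5981 exercise | (k=5,j=1): S=111.4492, K−S=20.1508, hold=18.7058 ⇒ V=20.1508 exercise | (k=5,j=2): S=130.7439, K−S=0.8561, hold=6.0363 ⇒ V=6.0363 continue | (k=5,j=3): S=153.3791, K−S=0.0000, hold=0.8829 ⇒ V=0.8829 continue | (k=5,j=4): S=179.9330, K−S=0.0000, hold=0.0000 ⇒ V=0.0000 continue | (k=5,j=5): S=211.0841, K−S=0.0000, hold=0.0000 ⇒ V=0.0000 continue  boundary S*=111.4492
step 4: (k=4,j=0): S=102.8974, K−S=28.7026, hold=27.0105 ⇒ V=28.7026 exercise | (k=4,j=1): S=120.7117, K−S=10.8883, hold=12.0678 ⇒ V=12.0678 continue | (k=4,j=2): S=141.6100, K−S=0.0000, hold=3.1020 ⇒ V=3.1020 continue | (k=4,j=3): S=166.1264, K−S=0.0000, hold=0.3821 ⇒ V=0.3821 continue | (k=4,j=4): S=194.8872, K−S=0.0000, hold=0.0000 ⇒ V=0.0000 continue  boundary S*=102.8974
step 3: (k=3,j=0): S=111.4492, K−S=20.1508, hold=19.1125 ⇒ V=20.1508 exercise | (k=3,j=1): S=130.7439, K−S=0.8561, hold=6.9427 ⇒ V=6.9427 continue | (k=3,j=2): S=153.3791, K−S=0.0000, hold=1.5544 ⇒ V=1.5544 continue | (k=3,j=3): S=179.9330, K−S=0.0000, hold=0.1654 ⇒ V=0.1654 continue  boundary S*=111.4492
step 2: (k=2,j=0): S=120.7117, K−S=10.8883, hold=12.5702 ⇒ V=12.5702 continue | (k=2,j=1): S=141.6100, K−S=0.0000, hold=3.8666 ⇒ V=3.8666 continue | (k=2,j=2): S=166.1264, K−S=0.0000, hold=0.7645 ⇒ V=0.7645 continue  boundary S*=-
step 1: (k=1,j=0): S=130.7439, K−S=0.8561, hold=7.5840 ⇒ V=7.5840 continue | (k=1,j=1): S=153.3791, K−S=0.0000, hold=2.0973 ⇒ V=2.0973 continue  boundary S*=-
step 0: (k=0,j=0): S=141.6100, K−S=0.0000, hold=4.4451 ⇒ V=4.4451 continue  boundary S*=-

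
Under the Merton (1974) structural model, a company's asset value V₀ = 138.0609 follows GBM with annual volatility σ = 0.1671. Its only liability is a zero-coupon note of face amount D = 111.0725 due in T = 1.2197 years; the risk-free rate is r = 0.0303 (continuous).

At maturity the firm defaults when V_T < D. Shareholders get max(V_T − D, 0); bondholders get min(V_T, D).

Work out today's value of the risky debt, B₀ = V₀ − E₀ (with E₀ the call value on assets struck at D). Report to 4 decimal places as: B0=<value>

Work the structural quantities from V₀ = 138.0609 against face 111.0725:
d₁ = [ln(V₀/D) + (r + σ²/2)T] / (σ√T)
   = [ln(138.0609/111.0725) + (0.0303 + 0.5·0.1671²)·1.2197] / (0.1671·√1.2197)
   = [0.217512 + 0.053985] / 0.184545 = 1.471168
d₂ = d₁ − σ√T = 1.471168 − 0.184545 = 1.286623
N(d₁) = 0.929377,  N(d₂) = 0.900887,  e^(−rT) = 0.963718
E₀ = V₀·N(d₁) − D·e^(−rT)·N(d₂)
   = 138.0609·0.929377 − 111.0725·0.963718·0.900887 = 31.877413
B₀ = V₀ − E₀ = 138.0609 − 31.877413 = 106.183487

B0=106.1835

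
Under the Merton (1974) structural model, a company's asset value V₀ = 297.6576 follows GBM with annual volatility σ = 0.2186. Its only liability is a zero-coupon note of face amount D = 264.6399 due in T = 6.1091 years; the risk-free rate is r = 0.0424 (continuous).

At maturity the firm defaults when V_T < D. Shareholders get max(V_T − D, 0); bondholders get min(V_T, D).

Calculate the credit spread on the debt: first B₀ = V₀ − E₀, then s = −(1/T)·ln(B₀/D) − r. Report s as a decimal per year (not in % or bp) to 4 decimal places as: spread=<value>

With assets at 297.6576 and a single debt payment of 264.6399 at 6.1091 years:
d₁ = [ln(V₀/D) + (r + σ²/2)T] / (σ√T)
   = [ln(297.6576/264.6399) + (0.0424 + 0.5·0.2186²)·6.1091] / (0.2186·√6.1091)
   = [0.117574 + 0.404990] / 0.540305 = 0.967166
d₂ = d₁ − σ√T = 0.967166 − 0.540305 = 0.426861
N(d₁) = 0.833269,  N(d₂) = 0.665260,  e^(−rT) = 0.771803
E₀ = V₀·N(d₁) − D·e^(−rT)·N(d₂)
   = 297.6576·0.833269 − 264.6399·0.771803·0.665260 = 112.149748
B₀ = V₀ − E₀ = 297.6576 − 112.149748 = 185.507852
spread = −(1/T)·ln(B₀/D) − r = −(1/6.1091)·ln(185.507852/264.6399) − 0.0424 = 0.01575469

spread=0.0158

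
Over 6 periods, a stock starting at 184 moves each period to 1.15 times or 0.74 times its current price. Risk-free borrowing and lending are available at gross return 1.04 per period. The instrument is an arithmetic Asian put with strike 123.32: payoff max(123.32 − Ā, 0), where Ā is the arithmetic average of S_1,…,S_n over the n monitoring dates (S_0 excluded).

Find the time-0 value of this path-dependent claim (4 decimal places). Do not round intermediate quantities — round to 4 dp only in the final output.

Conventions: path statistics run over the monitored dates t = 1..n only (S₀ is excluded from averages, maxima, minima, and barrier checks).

price = 0.9167

Under the martingale measure an up-move has probability p* = 0.7317; value the claim as the probability-weighted average of per-path payoffs, discounted 6 periods at R = 1.04.
Enumerate all 2^6 = 64 price paths (U = up ×1.15, D = down ×0.74); each path with k up-moves has probability p*^k·(1−p*)^(6−k).
DDDDDD: Ā=72.9498, payoff=50.3702, prob=0.000373
UDDDDD: Ā=113.3679, payoff=9.9521, prob=0.001017
DUDDDD: Ā=100.7946, payoff=22.5254, prob=0.001017
UUDDDD: Ā=156.6402, payoff=0.0000, prob=0.002774
DDUDDD: Ā=91.4903, payoff=31.8297, prob=0.001017
UDUDDD: Ā=142.1809, payoff=0.0000, prob=0.002774
DUUDDD: Ā=129.6075, payoff=0.0000, prob=0.002774
UUUDDD: Ā=201.4171, payoff=0.0000, prob=0.007566
DDDUDD: Ā=84.6051, payoff=38.7149, prob=0.001017
UDDUDD: Ā=131.4809, payoff=0.0000, prob=0.002774
DUDUDD: Ā=118.9076, payoff=4.4124, prob=0.002774
UUDUDD: Ā=184.7889, payoff=0.0000, prob=0.007566
DDUUDD: Ā=109.6033, payoff=13.7167, prob=0.002774
UDUUDD: Ā=170.3295, payoff=0.0000, prob=0.007566
DUUUDD: Ā=157.7562, payoff=0.0000, prob=0.007566
UUUUDD: Ā=245.1617, payoff=0.0000, prob=0.020633
DDDDUD: Ā=79.5101, payoff=43.8099, prob=0.001017
UDDDUD: Ā=123.5630, payoff=0.0000, prob=0.002774
DUDDUD: Ā=110.9897, payoff=12.3303, prob=0.002774
UUDDUD: Ā=172.4840, payoff=0.0000, prob=0.007566
DDUDUD: Ā=101.6854, payoff=21.6346, prob=0.002774
UDUDUD: Ā=158.0246, payoff=0.0000, prob=0.007566
DUUDUD: Ā=145.4513, payoff=0.0000, prob=0.007566
UUUDUD: Ā=226.0392, payoff=0.0000, prob=0.020633
DDDUUD: Ā=94.8003, payoff=28.5197, prob=0.002774
UDDUUD: Ā=147.3247, payoff=0.0000, prob=0.007566
DUDUUD: Ā=134.7514, payoff=0.0000, prob=0.007566
UUDUUD: Ā=209.4110, payoff=0.0000, prob=0.020633
DDUUUD: Ā=125.4471, payoff=0.0000, prob=0.007566
UDUUUD: Ā=194.9516, payoff=0.0000, prob=0.020633
DUUUUD: Ā=182.3783, payoff=0.0000, prob=0.020633
UUUUUD: Ā=283.4257, payoff=0.0000, prob=0.056272
DDDDDU: Ā=75.7398, payoff=47.5802, prob=0.001017
UDDDDU: Ā=117.7037, payoff=5.6163, prob=0.002774
DUDDDU: Ā=105.1304, payoff=18.1896, prob=0.002774
UUDDDU: Ā=163.3783, payoff=0.0000, prob=0.007566
DDUDDU: Ā=95.8261, payoff=27.4939, prob=0.002774
UDUDDU: Ā=148.9190, payoff=0.0000, prob=0.007566
DUUDDU: Ā=136.3457, payoff=0.0000, prob=0.007566
UUUDDU: Ā=211.8886, payoff=0.0000, prob=0.020633
DDDUDU: Ā=88.9410, payoff=34.3790, prob=0.002774
UDDUDU: Ā=138.2191, payoff=0.0000, prob=0.007566
DUDUDU: Ā=125.6458, payoff=0.0000, prob=0.007566
UUDUDU: Ā=195.2603, payoff=0.0000, prob=0.020633
DDUUDU: Ā=116.3415, payoff=6.9785, prob=0.007566
UDUUDU: Ā=180.8010, payoff=0.0000, prob=0.020633
DUUUDU: Ā=168.2277, payoff=0.0000, prob=0.020633
UUUUDU: Ā=261.4349, payoff=0.0000, prob=0.056272
DDDDUU: Ā=83.8460, payoff=39.4740, prob=0.002774
UDDDUU: Ā=130.3012, payoff=0.0000, prob=0.007566
DUDDUU: Ā=117.7278, payoff=5.5922, prob=0.007566
UUDDUU: Ā=182.9554, payoff=0.0000, prob=0.020633
DDUDUU: Ā=108.4236, payoff=14.8964, prob=0.007566
UDUDUU: Ā=168.4961, payoff=0.0000, prob=0.020633
DUUDUU: Ā=155.9228, payoff=0.0000, prob=0.020633
UUUDUU: Ā=242.3124, payoff=0.0000, prob=0.056272
DDDUUU: Ā=101.5384, payoff=21.7816, prob=0.007566
UDDUUU: Ā=157.7962, payoff=0.0000, prob=0.020633
DUDUUU: Ā=145.2229, payoff=0.0000, prob=0.020633
UUDUUU: Ā=225.6842, payoff=0.0000, prob=0.056272
DDUUUU: Ā=135.9186, payoff=0.0000, prob=0.020633
UDUUUU: Ā=211.2248, payoff=0.0000, prob=0.056272
DUUUUU: Ā=198.6515, payoff=0.0000, prob=0.056272
UUUUUU: Ā=308.7152, payoff=0.0000, prob=0.153470
Price = Σ prob·payoff / R^6 = 1.159923 / 1.265319 = 0.9167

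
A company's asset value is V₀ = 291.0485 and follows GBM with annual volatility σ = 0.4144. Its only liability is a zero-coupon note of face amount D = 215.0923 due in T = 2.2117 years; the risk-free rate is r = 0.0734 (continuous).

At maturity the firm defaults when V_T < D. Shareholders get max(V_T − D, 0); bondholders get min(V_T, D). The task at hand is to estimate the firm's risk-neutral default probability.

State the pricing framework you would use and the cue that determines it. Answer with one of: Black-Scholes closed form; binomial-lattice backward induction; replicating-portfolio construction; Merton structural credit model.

framework: Merton structural credit model

Key observation: a levered firm with one bullet debt due at 2.2117 years is the canonical structural-credit setup: equity is a call on the firm's assets struck at the face value.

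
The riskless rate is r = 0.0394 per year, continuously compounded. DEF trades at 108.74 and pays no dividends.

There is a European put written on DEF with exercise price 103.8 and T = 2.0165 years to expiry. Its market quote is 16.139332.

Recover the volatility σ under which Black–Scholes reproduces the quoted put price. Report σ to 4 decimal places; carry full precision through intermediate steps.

At σ = 0.3844 the Black–Scholes value reproduces the quote:
σ√T = 0.3844·√2.0165 = 0.545862
d₁ = (ln(S/K) + (r+σ²/2)T) / (σ√T) = (ln(108.74/103.8) + (0.0394+0.3844²/2)·2.0165) / 0.545862 = (0.046494 + 0.228433) / 0.545862 = 0.503656
d₂ = d₁ − σ√T = 0.503656 − 0.545862 = -0.042206
e^{−rT} = 0.923624
N(−d₁) = 0.307252,  N(−d₂) = 0.516833
V = K·e^{−rT}·N(−d₂) − S·N(−d₁) = 49.549880 − 33.410549 = 16.139332 (the quoted price), and the Black–Scholes price is strictly increasing in σ, so σ is unique

sigma = 0.3844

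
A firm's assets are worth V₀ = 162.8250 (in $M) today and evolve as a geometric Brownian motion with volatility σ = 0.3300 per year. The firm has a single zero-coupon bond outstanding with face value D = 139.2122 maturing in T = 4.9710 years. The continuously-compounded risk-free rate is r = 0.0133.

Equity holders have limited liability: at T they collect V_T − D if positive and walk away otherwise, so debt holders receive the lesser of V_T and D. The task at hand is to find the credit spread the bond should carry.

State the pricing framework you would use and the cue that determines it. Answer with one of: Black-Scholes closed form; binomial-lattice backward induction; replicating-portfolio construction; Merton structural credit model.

framework: Merton structural credit model

Key observation: a levered firm with one bullet debt due at 4.9710 years is the canonical structural-credit setup: equity is a call on the firm's assets struck at the face value.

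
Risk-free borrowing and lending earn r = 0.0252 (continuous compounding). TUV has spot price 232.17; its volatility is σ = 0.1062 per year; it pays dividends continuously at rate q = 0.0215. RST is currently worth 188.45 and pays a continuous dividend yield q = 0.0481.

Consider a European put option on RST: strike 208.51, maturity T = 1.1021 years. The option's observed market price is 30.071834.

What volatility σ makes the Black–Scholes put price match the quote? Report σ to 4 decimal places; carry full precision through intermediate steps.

sigma = 0.1892

At σ = 0.1892 the Black–Scholes value reproduces the quote:
σ√T = 0.1892·√1.1021 = 0.198624
d₁ = (ln(S/K) + (r−q+σ²/2)T) / (σ√T) = (ln(188.45/208.51) + (0.0252−0.0481+0.1892²/2)·1.1021) / 0.198624 = (-0.101154 − 0.005512) / 0.198624 = -0.537028
d₂ = d₁ − σ√T = -0.537028 − 0.198624 = -0.735652
e^{−rT} = 0.972609
e^{−qT} = 0.948370
N(−d₁) = 0.704376,  N(−d₂) = 0.769029
V = K·e^{−rT}·N(−d₂) − S·e^{−qT}·N(−d₁) = 155.958064 − 125.886229 = 30.071834 (the quoted price), and the Black–Scholes price is strictly increasing in σ, so σ is unique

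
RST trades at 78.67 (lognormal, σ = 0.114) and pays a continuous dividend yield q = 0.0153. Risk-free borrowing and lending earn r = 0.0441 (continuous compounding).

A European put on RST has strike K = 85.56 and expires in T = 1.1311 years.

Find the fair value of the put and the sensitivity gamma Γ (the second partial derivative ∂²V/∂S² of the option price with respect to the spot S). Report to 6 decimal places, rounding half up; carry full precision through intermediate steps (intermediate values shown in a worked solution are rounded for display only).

σ√T = 0.114·√1.1311 = 0.121243
d₁ = (ln(S/K) + (r−q+σ²/2)T) / (σ√T) = (ln(78.67/85.56) + (0.0441−0.0153+0.114²/2)·1.1311) / 0.121243 = (-0.083956 + 0.039926) / 0.121243 = -0.363160
d₂ = d₁ − σ√T = -0.363160 − 0.121243 = -0.484402
e^{−rT} = 0.951342
e^{−qT} = 0.982843
N(−d₁) = 0.641757,  N(−d₂) = 0.685950
Put price V = K·e^{−rT}·N(−d₂) − S·e^{−qT}·N(−d₁) = 55.834141 − 49.620834 = 6.213307
φ(d₁) = (1/√(2π))·e^{−d₁²/2} = 0.373484
Γ = e^{−qT}·φ(d₁) / (S·σ·√T) = 0.038485

price = 6.213307
Γ = 0.038485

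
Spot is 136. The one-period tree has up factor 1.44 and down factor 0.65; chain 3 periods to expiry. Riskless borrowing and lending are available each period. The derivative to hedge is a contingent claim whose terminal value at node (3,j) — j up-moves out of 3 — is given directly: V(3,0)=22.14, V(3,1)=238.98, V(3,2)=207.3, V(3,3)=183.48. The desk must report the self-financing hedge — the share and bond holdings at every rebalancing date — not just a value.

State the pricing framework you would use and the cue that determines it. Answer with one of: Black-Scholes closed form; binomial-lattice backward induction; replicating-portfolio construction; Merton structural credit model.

Key observation: the mandate to exhibit the hedge at every date and state singles out the replicating-portfolio construction on the 3-period tree with factors 1.44 and 0.65 from 136.

framework: replicating-portfolio construction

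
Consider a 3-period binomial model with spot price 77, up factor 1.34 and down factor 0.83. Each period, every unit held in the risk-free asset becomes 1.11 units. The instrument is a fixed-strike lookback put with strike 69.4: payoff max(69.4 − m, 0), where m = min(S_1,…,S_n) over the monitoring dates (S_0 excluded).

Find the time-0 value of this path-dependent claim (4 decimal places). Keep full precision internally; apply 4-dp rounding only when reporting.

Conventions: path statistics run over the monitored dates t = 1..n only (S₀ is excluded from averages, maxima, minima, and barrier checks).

price = 4.0308

No-arbitrage gives p* = (R−d)/(u−d) = 0.5490: enumerate every path, weight its payoff by its p*-probability, and discount by R^3.
Enumerate all 2^3 = 8 price paths (U = up ×1.34, D = down ×0.83); each path with k up-moves has probability p*^k·(1−p*)^(3−k).
DDD: m=44.0276, payoff=25.3724, prob=0.091722
UDD: m=71.0807, payoff=0.0000, prob=0.111661
DUD: m=63.9100, payoff=5.4900, prob=0.111661
UUD: m=103.1800, payoff=0.0000, prob=0.135936
DDU: m=53.0453, payoff=16.3547, prob=0.111661
UDU: m=85.6394, payoff=0.0000, prob=0.135936
DUU: m=63.9100, payoff=5.4900, prob=0.135936
UUU: m=103.1800, payoff=0.0000, prob=0.165487
Price = Σ prob·payoff / R^3 = 5.512702 / 1.367631 = 4.0308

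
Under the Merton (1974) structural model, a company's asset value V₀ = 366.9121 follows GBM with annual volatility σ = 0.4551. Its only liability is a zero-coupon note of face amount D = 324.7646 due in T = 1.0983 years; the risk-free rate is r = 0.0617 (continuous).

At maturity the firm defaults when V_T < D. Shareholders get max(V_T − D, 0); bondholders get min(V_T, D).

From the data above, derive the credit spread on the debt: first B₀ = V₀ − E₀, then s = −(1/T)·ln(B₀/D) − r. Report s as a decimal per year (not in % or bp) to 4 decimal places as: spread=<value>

Apply the equity-as-call identities (strike 324.7646, horizon 1.0983 years):
d₁ = [ln(V₀/D) + (r + σ²/2)T] / (σ√T)
   = [ln(366.9121/324.7646) + (0.0617 + 0.5·0.4551²)·1.0983] / (0.4551·√1.0983)
   = [0.122022 + 0.181503] / 0.476944 = 0.636395
d₂ = d₁ − σ√T = 0.636395 − 0.476944 = 0.159451
N(d₁) = 0.737740,  N(d₂) = 0.563343,  e^(−rT) = 0.934480
E₀ = V₀·N(d₁) − D·e^(−rT)·N(d₂)
   = 366.9121·0.737740 − 324.7646·0.934480·0.563343 = 99.719124
B₀ = V₀ − E₀ = 366.9121 − 99.719124 = 267.192976
spread = −(1/T)·ln(B₀/D) − r = −(1/1.0983)·ln(267.192976/324.7646) − 0.0617 = 0.11596499

spread=0.1160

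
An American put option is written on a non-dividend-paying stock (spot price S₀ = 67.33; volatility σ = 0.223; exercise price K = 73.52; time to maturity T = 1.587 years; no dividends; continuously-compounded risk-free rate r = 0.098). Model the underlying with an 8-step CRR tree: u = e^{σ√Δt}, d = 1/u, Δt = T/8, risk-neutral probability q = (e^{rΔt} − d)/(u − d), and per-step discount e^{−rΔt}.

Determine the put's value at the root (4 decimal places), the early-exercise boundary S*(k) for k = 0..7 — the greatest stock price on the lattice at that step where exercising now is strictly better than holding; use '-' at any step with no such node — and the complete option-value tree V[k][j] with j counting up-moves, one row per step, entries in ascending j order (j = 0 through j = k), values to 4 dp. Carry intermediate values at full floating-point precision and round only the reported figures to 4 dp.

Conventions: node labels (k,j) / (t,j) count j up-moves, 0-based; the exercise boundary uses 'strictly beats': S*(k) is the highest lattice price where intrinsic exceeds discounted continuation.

params: Δt=0.19837 u=1.10442 d=0.90545 q=0.57385 e^(-rΔt)=0.98075
t_8 payoffs: 43.1023 36.4180 28.2649 18.3201 6.1900 0.0000 0.0000 0.0000 0.0000
t_7: node(7,0) S=33.5940 payoff=39.9260 vs cont=38.5105 → 39.9260 [stop]  node(7,1) S=40.9762 payoff=32.5438 vs cont=31.1283 → 32.5438 [stop]  node(7,2) S=49.9807 payoff=23.5393 vs cont=22.1238 → 23.5393 [stop]  node(7,3) S=60.9640 payoff=12.5560 vs cont=11.1405 → 12.5560 [stop]  node(7,4) S=74.3608 payoff=0.0000 vs cont=2.5871 → 2.5871 [wait]  node(7,5) S=90.7015 payoff=0.0000 vs cont=0.0000 → 0.0000 [wait]  node(7,6) S=110.6331 payoff=0.0000 vs cont=0.0000 → 0.0000 [wait]  node(7,7) S=134.9446 payoff=0.0000 vs cont=0.0000 → 0.0000 [wait]  ⇒ S*(7)=60.9640
t_6: node(6,0) S=37.1020 payoff=36.4180 vs cont=35.0026 → 36.4180 [stop]  node(6,1) S=45.2551 payoff=28.2649 vs cont=26.8494 → 28.2649 [stop]  node(6,2) S=55.1999 payoff=18.3201 vs cont=16.9047 → 18.3201 [stop]  node(6,3) S=67.3300 payoff=6.1900 vs cont=6.7037 → 6.7037 [wait]  node(6,4) S=82.1257 payoff=0.0000 vs cont=1.0813 → 1.0813 [wait]  node(6,5) S=100.1728 payoff=0.0000 vs cont=0.0000 → 0.0000 [wait]  node(6,6) S=122.1857 payoff=0.0000 vs cont=0.0000 → 0.0000 [wait]  ⇒ S*(6)=55.1999
t_5: node(5,0) S=40.9762 payoff=32.5438 vs cont=31.1283 → 32.5438 [stop]  node(5,1) S=49.9807 payoff=23.5393 vs cont=22.1238 → 23.5393 [stop]  node(5,2) S=60.9640 payoff=12.5560 vs cont=11.4297 → 12.5560 [stop]  node(5,3) S=74.3608 payoff=0.0000 vs cont=3.4103 → 3.4103 [wait]  node(5,4) S=90.7015 payoff=0.0000 vs cont=0.4519 → 0.4519 [wait]  node(5,5) S=110.6331 payoff=0.0000 vs cont=0.0000 → 0.0000 [wait]  ⇒ S*(5)=60.9640
t_4: node(4,0) S=45.2551 payoff=28.2649 vs cont=26.8494 → 28.2649 [stop]  node(4,1) S=55.1999 payoff=18.3201 vs cont=16.9047 → 18.3201 [stop]  node(4,2) S=67.3300 payoff=6.1900 vs cont=7.1670 → 7.1670 [wait]  node(4,3) S=82.1257 payoff=0.0000 vs cont=1.6796 → 1.6796 [wait]  node(4,4) S=100.1728 payoff=0.0000 vs cont=0.1889 → 0.1889 [wait]  ⇒ S*(4)=55.1999
t_3: node(3,0) S=49.9807 payoff=23.5393 vs cont=22.1238 → 23.5393 [stop]  node(3,1) S=60.9640 payoff=12.5560 vs cont=11.6904 → 12.5560 [stop]  node(3,2) S=74.3608 payoff=0.0000 vs cont=3.9407 → 3.9407 [wait]  node(3,3) S=90.7015 payoff=0.0000 vs cont=0.8083 → 0.8083 [wait]  ⇒ S*(3)=60.9640
t_2: node(2,0) S=55.1999 payoff=18.3201 vs cont=16.9047 → 18.3201 [stop]  node(2,1) S=67.3300 payoff=6.1900 vs cont=7.4656 → 7.4656 [wait]  node(2,2) S=82.1257 payoff=0.0000 vs cont=2.1019 → 2.1019 [wait]  ⇒ S*(2)=55.1999
t_1: node(1,0) S=60.9640 payoff=12.5560 vs cont=11.8584 → 12.5560 [stop]  node(1,1) S=74.3608 payoff=0.0000 vs cont=4.3032 → 4.3032 [wait]  ⇒ S*(1)=60.9640
t_0: node(0,0) S=67.3300 payoff=6.1900 vs cont=7.6695 → 7.6695 [wait]  ⇒ S*(0)=-

price = 7.6695
boundary = - 60.9640 55.1999 60.9640 55.1999 60.9640 55.1999 60.9640
tree:
7.6695
12.5560 4.3032
18.3201 7.4656 2.1019
23.5393 12.5560 3.9407 0.8083
28.2649 18.3201 7.1670 1.6796 0.1889
32.5438 23.5393 12.5560 3.4103 0.4519 0.0000
36.4180 28.2649 18.3201 6.7037 1.0813 0.0000 0.0000
39.9260 32.5438 23.5393 12.5560 2.5871 0.0000 0.0000 0.0000
43.1023 36.4180 28.2649 18.3201 6.1900 0.0000 0.0000 0.0000 0.0000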